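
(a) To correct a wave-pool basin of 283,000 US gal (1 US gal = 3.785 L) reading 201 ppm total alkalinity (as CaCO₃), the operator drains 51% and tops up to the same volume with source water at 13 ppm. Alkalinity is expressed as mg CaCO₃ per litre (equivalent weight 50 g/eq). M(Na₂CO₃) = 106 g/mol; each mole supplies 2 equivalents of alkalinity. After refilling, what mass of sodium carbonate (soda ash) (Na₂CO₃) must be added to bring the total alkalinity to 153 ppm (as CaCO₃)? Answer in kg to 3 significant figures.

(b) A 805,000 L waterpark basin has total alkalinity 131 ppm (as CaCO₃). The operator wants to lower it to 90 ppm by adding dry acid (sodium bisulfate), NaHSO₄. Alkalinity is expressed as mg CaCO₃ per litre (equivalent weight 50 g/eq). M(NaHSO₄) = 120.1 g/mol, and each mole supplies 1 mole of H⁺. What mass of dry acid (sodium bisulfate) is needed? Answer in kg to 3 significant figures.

(a) 54.4 kg; (b) 79.3 kg

(a) Volume: 283,000 US gal × 3.785 L/gal = 1,071,155 L.
(a) After draining 51% and refilling: 201 × 0.49 + 13 × 0.51 = 105.12 ppm.
(a) Deficit to target: 153 − 105.12 = 47.88 mg/L.
(a) As CaCO₃: 47.88 mg/L × 1,071,155 L = 51,290 g; ÷ 50 g/eq ÷ 2 = 512.9 mol Na₂CO₃.
(a) Mass: 512.9 × 106 = 54,360 g.

(b) Alkalinity to neutralize: (131 − 90) = 41 mg/L as CaCO₃ × 805,000 L = 33,000 g as CaCO₃.
(b) Equivalents of H⁺ required: 33,000 ÷ 50 g/eq = 660.1 eq = 660.1 mol NaHSO₄.
(b) Mass of NaHSO₄: 660.1 × 120.1 = 79,280 g.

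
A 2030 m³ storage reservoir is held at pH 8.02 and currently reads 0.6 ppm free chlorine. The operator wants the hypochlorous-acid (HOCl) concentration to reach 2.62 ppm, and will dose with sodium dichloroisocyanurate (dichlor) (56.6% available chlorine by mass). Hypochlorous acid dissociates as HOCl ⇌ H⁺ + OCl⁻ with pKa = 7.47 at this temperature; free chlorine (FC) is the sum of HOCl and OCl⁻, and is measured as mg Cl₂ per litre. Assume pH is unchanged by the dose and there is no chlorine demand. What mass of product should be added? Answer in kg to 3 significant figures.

40.6 kg

Volume: 2030 m³ = 2,030,000 L.
[OCl⁻]/[HOCl] = 10^(pH − pKa) = 10^(8.02 − 7.47) = 3.548; fraction as HOCl = 1/(1 + 3.548) = 0.2199.
Free chlorine required for 2.62 ppm HOCl: 2.62 / 0.2199 = 11.92 ppm.
FC to add: 11.92 − 0.6 = 11.32 mg/L as Cl₂.
Cl₂ equivalent: 11.32 mg/L × 2,030,000 L = 22,970 g.
Product at 56.6% available Cl: 22,970 / 0.566 = 40,590 g.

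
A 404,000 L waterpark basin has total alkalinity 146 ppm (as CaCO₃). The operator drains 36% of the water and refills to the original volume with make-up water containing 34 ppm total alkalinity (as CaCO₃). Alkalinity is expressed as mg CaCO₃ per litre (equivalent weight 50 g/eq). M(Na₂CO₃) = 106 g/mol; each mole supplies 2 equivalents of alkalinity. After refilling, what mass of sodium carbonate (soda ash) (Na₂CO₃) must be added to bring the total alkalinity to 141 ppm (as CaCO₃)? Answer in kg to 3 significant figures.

15.1 kg

After draining 36% and refilling: 146 × 0.64 + 34 × 0.36 = 105.68 ppm.
Deficit to target: 141 − 105.68 = 35.32 mg/L.
As CaCO₃: 35.32 mg/L × 404,000 L = 14,270 g; ÷ 50 g/eq ÷ 2 = 142.7 mol Na₂CO₃.
Mass: 142.7 × 106 = 15,130 g.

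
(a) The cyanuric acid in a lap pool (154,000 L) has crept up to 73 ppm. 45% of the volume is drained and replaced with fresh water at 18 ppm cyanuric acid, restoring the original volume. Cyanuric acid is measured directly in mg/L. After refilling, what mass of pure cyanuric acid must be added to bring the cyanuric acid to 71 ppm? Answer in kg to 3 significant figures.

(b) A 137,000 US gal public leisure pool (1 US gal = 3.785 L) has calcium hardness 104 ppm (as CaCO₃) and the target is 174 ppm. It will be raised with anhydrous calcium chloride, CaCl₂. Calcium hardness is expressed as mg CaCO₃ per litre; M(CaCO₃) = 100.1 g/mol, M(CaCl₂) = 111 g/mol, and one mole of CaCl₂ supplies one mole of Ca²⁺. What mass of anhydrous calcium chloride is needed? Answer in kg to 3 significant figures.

(a) 3.50 kg; (b) 40.3 kg

(a) After draining 45% and refilling: 73 × 0.55 + 18 × 0.45 = 48.25 ppm.
(a) Deficit to target: 71 − 48.25 = 22.75 mg/L.
(a) Mass: 22.75 mg/L × 154,000 L = 3503 g cyanuric acid.

(b) Volume: 137,000 US gal × 3.785 L/gal = 518,545 L.
(b) Hardness to add: (174 − 104) = 70 mg/L as CaCO₃ × 518,545 L = 36,300 g as CaCO₃.
(b) Moles of Ca²⁺ (1 mol Ca²⁺ ≡ 1 mol CaCO₃): 36,300 / 100.1 g/mol = 362.6 mol.
(b) Mass of CaCl₂: 362.6 × 111 = 40,250 g.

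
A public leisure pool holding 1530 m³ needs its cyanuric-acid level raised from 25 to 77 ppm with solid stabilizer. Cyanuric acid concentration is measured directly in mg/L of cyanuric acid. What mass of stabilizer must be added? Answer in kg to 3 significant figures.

Volume: 1530 m³ = 1,530,000 L.
CYA to add: (77 − 25) = 52 mg/L × 1,530,000 L = 79,560 g cyanuric acid.

79.6 kg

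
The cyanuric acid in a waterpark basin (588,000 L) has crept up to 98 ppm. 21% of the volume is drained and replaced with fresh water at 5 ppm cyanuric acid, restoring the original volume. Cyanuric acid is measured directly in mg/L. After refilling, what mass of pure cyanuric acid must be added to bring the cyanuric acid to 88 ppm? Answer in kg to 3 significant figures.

5.60 kg

After draining 21% and refilling: 98 × 0.79 + 5 × 0.21 = 78.47 ppm.
Deficit to target: 88 − 78.47 = 9.53 mg/L.
Mass: 9.53 mg/L × 588,000 L = 5604 g cyanuric acid.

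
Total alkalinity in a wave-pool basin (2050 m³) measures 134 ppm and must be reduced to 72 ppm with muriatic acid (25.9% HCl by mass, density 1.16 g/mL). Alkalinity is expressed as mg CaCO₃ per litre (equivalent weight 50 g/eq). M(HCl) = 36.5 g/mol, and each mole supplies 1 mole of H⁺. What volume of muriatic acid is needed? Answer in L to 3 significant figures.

309 L

Volume: 2050 m³ = 2,050,000 L.
Alkalinity to neutralize: (134 − 72) = 62 mg/L as CaCO₃ × 2,050,000 L = 127,100 g as CaCO₃.
Equivalents of H⁺ required: 127,100 ÷ 50 g/eq = 2542 eq = 2542 mol HCl.
Mass of HCl: 2542 × 36.5 = 92,780 g.
Mass of 25.9% solution: 92,780 / 0.259 = 358,200 g.
Volume: 358,200 g ÷ 1.16 g/mL = 308,800 mL.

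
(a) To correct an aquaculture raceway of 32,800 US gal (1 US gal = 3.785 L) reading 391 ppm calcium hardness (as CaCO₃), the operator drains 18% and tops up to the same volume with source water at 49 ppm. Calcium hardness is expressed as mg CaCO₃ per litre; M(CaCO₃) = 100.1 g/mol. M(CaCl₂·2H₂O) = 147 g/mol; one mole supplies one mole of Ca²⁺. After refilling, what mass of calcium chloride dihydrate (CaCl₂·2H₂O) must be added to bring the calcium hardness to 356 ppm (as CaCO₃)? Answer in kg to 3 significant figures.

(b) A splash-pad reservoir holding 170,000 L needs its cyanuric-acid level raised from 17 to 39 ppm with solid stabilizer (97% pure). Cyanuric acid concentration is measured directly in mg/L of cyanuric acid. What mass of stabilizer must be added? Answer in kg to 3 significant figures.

(a) 4.84 kg; (b) 3.86 kg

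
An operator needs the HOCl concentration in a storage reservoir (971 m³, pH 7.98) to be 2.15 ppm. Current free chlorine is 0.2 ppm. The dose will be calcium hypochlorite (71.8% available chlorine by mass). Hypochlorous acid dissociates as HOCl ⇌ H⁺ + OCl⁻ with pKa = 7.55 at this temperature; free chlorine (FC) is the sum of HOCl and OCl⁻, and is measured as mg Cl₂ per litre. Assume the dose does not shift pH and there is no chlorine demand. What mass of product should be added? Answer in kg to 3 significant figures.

Volume: 971 m³ = 971,000 L.
[OCl⁻]/[HOCl] = 10^(pH − pKa) = 10^(7.98 − 7.55) = 2.692; fraction as HOCl = 1/(1 + 2.692) = 0.2709.
Free chlorine required for 2.15 ppm HOCl: 2.15 / 0.2709 = 7.937 ppm.
FC to add: 7.937 − 0.2 = 7.737 mg/L as Cl₂.
Cl₂ equivalent: 7.737 mg/L × 971,000 L = 7512 g.
Product at 71.8% available Cl: 7512 / 0.718 = 10,460 g.

10.5 kg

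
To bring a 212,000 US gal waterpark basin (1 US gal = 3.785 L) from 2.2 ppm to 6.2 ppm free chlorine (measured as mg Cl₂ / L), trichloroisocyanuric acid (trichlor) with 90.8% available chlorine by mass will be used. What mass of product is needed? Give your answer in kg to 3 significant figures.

Volume: 212,000 US gal × 3.785 L/gal = 802,420 L.
Chlorine deficit: 6.2 − 2.2 = 4 ppm = 4 mg/L as Cl₂.
Cl₂ equivalent needed: 4 mg/L × 802,420 L = 3,210,000 mg = 3210 g.
Product at 90.8% available chlorine: 3210 / 0.908 = 3535 g.

3.53 kg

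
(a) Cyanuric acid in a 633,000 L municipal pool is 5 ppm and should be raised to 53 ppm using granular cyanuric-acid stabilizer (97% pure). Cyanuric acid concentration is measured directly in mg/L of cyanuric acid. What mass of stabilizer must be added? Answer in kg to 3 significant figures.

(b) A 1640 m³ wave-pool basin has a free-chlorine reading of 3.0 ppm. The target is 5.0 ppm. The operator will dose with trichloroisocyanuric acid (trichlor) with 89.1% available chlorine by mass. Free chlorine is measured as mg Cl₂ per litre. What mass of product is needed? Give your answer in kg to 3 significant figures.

(a) 31.3 kg; (b) 3.68 kg

(a) CYA to add: (53 − 5) = 48 mg/L × 633,000 L = 30,380 g cyanuric acid.
(a) At 97% purity: 30,380 / 0.97 = 31,320 g product.

(b) Volume: 1640 m³ = 1,640,000 L.
(b) Chlorine deficit: 5.0 − 3.0 = 2 ppm = 2 mg/L as Cl₂.
(b) Cl₂ equivalent needed: 2 mg/L × 1,640,000 L = 3,280,000 mg = 3280 g.
(b) Product at 89.1% available chlorine: 3280 / 0.891 = 3681 g.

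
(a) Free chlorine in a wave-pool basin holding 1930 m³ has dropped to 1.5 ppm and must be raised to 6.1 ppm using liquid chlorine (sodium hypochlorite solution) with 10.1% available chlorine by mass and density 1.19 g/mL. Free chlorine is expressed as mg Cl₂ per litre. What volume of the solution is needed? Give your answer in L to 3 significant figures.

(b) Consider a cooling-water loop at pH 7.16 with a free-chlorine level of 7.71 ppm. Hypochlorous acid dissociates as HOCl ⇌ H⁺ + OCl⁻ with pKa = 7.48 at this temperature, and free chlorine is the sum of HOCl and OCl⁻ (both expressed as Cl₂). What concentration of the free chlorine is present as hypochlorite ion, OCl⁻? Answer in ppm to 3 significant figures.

(a) 73.9 L; (b) 2.50 ppm

(a) Volume: 1930 m³ = 1,930,000 L.
(a) Chlorine deficit: 6.1 − 1.5 = 4.6 ppm = 4.6 mg/L as Cl₂.
(a) Cl₂ equivalent needed: 4.6 mg/L × 1,930,000 L = 8,878,000 mg = 8878 g.
(a) Product at 10.1% available chlorine: 8878 / 0.101 = 87,900 g.
(a) Volume at density 1.19 g/mL: 87,900 g ÷ 1.19 g/mL = 73,870 mL.

(b) [OCl⁻]/[HOCl] = 10^(pH − pKa) = 10^(7.16 − 7.48) = 10^-0.32 = 0.4786.
(b) Fraction as HOCl = 1 / (1 + 0.4786) = 0.6763.
(b) OCl⁻ = (1 − 0.6763) × 7.71 ppm = 2.496 ppm.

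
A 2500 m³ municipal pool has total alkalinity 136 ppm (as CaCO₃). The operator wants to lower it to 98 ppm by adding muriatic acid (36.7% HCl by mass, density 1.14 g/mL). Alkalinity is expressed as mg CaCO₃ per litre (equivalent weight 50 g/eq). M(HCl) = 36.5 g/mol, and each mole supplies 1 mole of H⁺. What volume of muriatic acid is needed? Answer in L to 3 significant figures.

Volume: 2500 m³ = 2,500,000 L.
Alkalinity to neutralize: (136 − 98) = 38 mg/L as CaCO₃ × 2,500,000 L = 95,000 g as CaCO₃.
Equivalents of H⁺ required: 95,000 ÷ 50 g/eq = 1900 eq = 1900 mol HCl.
Mass of HCl: 1900 × 36.5 = 69,350 g.
Mass of 36.7% solution: 69,350 / 0.367 = 189,000 g.
Volume: 189,000 g ÷ 1.14 g/mL = 165,800 mL.

166 L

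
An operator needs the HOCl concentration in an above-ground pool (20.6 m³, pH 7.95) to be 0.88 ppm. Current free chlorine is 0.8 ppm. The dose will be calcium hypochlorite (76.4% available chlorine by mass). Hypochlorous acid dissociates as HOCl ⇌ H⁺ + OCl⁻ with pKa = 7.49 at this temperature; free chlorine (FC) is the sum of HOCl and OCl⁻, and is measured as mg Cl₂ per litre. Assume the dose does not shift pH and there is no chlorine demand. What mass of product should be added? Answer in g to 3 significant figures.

Volume: 20.6 m³ = 20,600 L.
[OCl⁻]/[HOCl] = 10^(pH − pKa) = 10^(7.95 − 7.49) = 2.884; fraction as HOCl = 1/(1 + 2.884) = 0.2575.
Free chlorine required for 0.88 ppm HOCl: 0.88 / 0.2575 = 3.418 ppm.
FC to add: 3.418 − 0.8 = 2.618 mg/L as Cl₂.
Cl₂ equivalent: 2.618 mg/L × 20,600 L = 53.93 g.
Product at 76.4% available Cl: 53.93 / 0.764 = 70.59 g.

70.6 g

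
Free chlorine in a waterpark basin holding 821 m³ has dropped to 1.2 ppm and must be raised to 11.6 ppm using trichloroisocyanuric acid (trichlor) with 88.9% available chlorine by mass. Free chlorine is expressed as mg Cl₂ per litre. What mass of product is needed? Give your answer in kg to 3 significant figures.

9.60 kg

Volume: 821 m³ = 821,000 L.
Chlorine deficit: 11.6 − 1.2 = 10.4 ppm = 10.4 mg/L as Cl₂.
Cl₂ equivalent needed: 10.4 mg/L × 821,000 L = 8,538,000 mg = 8538 g.
Product at 88.9% available chlorine: 8538 / 0.889 = 9604 g.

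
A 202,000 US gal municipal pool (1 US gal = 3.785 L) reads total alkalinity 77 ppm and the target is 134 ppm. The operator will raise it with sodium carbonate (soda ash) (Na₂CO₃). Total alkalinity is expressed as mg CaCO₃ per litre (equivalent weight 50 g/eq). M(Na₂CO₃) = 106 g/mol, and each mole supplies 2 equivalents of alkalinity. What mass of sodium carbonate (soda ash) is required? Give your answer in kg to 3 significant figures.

46.2 kg

Volume: 202,000 US gal × 3.785 L/gal = 764,570 L.
Alkalinity to add: (134 − 77) = 57 mg/L as CaCO₃ × 764,570 L = 43,580 g as CaCO₃.
Equivalents: 43,580 g ÷ 50 g/eq = 871.6 eq.
Each mole of Na₂CO₃ supplies 2 eq, so 871.6 / 2 = 435.8 mol.
Mass: 435.8 mol × 106 g/mol = 46,200 g.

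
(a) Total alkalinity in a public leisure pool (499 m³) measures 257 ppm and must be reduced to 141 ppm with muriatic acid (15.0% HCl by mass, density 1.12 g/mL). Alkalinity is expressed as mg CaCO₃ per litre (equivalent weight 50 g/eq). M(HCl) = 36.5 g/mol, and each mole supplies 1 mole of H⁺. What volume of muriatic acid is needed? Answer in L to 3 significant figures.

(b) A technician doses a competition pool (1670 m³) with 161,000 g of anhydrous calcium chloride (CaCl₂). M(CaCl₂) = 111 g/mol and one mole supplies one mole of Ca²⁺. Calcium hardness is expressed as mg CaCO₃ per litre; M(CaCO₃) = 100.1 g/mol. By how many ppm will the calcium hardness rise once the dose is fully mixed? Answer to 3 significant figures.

(a) Volume: 499 m³ = 499,000 L.
(a) Alkalinity to neutralize: (257 − 141) = 116 mg/L as CaCO₃ × 499,000 L = 57,880 g as CaCO₃.
(a) Equivalents of H⁺ required: 57,880 ÷ 50 g/eq = 1158 eq = 1158 mol HCl.
(a) Mass of HCl: 1158 × 36.5 = 42,260 g.
(a) Mass of 15.0% solution: 42,260 / 0.15 = 281,700 g.
(a) Volume: 281,700 g ÷ 1.12 g/mL = 251,500 mL.

(b) Volume: 1670 m³ = 1,670,000 L.
(b) Moles of Ca²⁺: 161,000 g ÷ 111 g/mol = 1450 mol.
(b) As CaCO₃: 1450 mol × 100.1 g/mol = 145,200 g.
(b) Rise: 145,200 g / 1,670,000 L × 1000 = 86.94 mg/L.

(a) 252 L; (b) 86.9 ppm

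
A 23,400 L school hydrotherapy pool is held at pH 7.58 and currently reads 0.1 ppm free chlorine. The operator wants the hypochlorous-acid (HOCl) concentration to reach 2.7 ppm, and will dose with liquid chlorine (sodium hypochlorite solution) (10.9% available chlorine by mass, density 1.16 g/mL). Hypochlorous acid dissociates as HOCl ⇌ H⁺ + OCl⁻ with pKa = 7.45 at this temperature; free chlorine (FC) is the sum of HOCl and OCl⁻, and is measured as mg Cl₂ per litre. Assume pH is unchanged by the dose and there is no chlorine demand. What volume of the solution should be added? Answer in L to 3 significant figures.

1.16 L

[OCl⁻]/[HOCl] = 10^(pH − pKa) = 10^(7.58 − 7.45) = 1.349; fraction as HOCl = 1/(1 + 1.349) = 0.4257.
Free chlorine required for 2.7 ppm HOCl: 2.7 / 0.4257 = 6.342 ppm.
FC to add: 6.342 − 0.1 = 6.242 mg/L as Cl₂.
Cl₂ equivalent: 6.242 mg/L × 23,400 L = 146.1 g.
Product at 10.9% available Cl: 146.1 / 0.109 = 1340 g.
Volume: 1340 g ÷ 1.16 g/mL = 1155 mL.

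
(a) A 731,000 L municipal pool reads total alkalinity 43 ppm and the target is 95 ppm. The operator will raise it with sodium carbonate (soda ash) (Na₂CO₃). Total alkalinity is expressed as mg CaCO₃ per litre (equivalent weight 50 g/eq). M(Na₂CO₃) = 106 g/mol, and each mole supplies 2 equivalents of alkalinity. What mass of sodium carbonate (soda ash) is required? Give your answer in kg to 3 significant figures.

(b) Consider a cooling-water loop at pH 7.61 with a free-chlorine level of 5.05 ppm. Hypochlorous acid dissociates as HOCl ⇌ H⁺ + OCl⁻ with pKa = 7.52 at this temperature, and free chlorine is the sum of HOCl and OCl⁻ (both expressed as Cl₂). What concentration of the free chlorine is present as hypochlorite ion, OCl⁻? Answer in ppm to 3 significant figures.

(a) 40.3 kg; (b) 2.79 ppm

(a) Alkalinity to add: (95 − 43) = 52 mg/L as CaCO₃ × 731,000 L = 38,010 g as CaCO₃.
(a) Equivalents: 38,010 g ÷ 50 g/eq = 760.2 eq.
(a) Each mole of Na₂CO₃ supplies 2 eq, so 760.2 / 2 = 380.1 mol.
(a) Mass: 380.1 mol × 106 g/mol = 40,290 g.

(b) [OCl⁻]/[HOCl] = 10^(pH − pKa) = 10^(7.61 − 7.52) = 10^0.09 = 1.23.
(b) Fraction as HOCl = 1 / (1 + 1.23) = 0.4484.
(b) OCl⁻ = (1 − 0.4484) × 5.05 ppm = 2.786 ppm.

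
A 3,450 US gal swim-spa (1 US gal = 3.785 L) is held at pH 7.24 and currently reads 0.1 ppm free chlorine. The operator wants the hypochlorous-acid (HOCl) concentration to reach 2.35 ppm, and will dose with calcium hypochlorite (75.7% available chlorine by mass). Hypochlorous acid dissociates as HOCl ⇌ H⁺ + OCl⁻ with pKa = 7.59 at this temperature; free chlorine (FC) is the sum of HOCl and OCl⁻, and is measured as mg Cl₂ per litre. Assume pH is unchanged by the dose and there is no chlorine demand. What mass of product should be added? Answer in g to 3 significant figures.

Volume: 3,450 US gal × 3.785 L/gal = 13,058 L.
[OCl⁻]/[HOCl] = 10^(pH − pKa) = 10^(7.24 − 7.59) = 0.4467; fraction as HOCl = 1/(1 + 0.4467) = 0.6912.
Free chlorine required for 2.35 ppm HOCl: 2.35 / 0.6912 = 3.4 ppm.
FC to add: 3.4 − 0.1 = 3.3 mg/L as Cl₂.
Cl₂ equivalent: 3.3 mg/L × 13,058 L = 43.09 g.
Product at 75.7% available Cl: 43.09 / 0.757 = 56.92 g.

56.9 g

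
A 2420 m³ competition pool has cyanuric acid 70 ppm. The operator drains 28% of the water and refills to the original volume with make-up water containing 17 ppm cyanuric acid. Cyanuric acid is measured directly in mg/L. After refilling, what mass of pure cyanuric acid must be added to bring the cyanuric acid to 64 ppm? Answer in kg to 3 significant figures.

Volume: 2420 m³ = 2,420,000 L.
After draining 28% and refilling: 70 × 0.72 + 17 × 0.28 = 55.16 ppm.
Deficit to target: 64 − 55.16 = 8.84 mg/L.
Mass: 8.84 mg/L × 2,420,000 L = 21,390 g cyanuric acid.

21.4 kg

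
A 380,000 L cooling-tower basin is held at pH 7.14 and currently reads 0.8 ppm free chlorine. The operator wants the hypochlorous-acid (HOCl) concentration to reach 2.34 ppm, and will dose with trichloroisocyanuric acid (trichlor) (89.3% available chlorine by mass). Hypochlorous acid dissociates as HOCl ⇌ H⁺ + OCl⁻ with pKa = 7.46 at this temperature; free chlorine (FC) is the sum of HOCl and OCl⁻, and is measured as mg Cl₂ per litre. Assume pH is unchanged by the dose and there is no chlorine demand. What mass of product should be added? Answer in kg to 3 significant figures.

1.13 kg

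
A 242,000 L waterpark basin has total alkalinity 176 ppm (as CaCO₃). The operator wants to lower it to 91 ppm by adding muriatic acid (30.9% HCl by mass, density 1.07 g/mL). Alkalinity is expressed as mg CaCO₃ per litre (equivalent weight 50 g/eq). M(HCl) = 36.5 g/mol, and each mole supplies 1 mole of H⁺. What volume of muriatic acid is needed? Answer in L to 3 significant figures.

Alkalinity to neutralize: (176 − 91) = 85 mg/L as CaCO₃ × 242,000 L = 20,570 g as CaCO₃.
Equivalents of H⁺ required: 20,570 ÷ 50 g/eq = 411.4 eq = 411.4 mol HCl.
Mass of HCl: 411.4 × 36.5 = 15,020 g.
Mass of 30.9% solution: 15,020 / 0.309 = 48,600 g.
Volume: 48,600 g ÷ 1.07 g/mL = 45,420 mL.

45.4 L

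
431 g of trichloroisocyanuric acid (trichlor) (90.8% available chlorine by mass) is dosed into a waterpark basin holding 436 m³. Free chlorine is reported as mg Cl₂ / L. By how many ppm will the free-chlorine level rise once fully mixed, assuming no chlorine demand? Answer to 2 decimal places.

0.90 ppm

Volume: 436 m³ = 436,000 L.
Available chlorine delivered: 431 g × 0.908 = 391.3 g as Cl₂.
Concentration rise: 391.3 g / 436,000 L = 0.8976 mg/L = 0.90 ppm.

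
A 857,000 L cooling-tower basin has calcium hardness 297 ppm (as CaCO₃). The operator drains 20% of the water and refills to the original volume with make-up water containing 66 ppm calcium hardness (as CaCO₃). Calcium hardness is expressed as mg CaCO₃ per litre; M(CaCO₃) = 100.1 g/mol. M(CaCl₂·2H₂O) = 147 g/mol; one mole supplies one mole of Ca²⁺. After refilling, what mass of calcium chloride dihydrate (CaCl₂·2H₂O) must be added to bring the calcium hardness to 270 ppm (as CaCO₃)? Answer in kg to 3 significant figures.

24.2 kg

After draining 20% and refilling: 297 × 0.80 + 66 × 0.20 = 250.8 ppm.
Deficit to target: 270 − 250.8 = 19.2 mg/L.
As CaCO₃: 19.2 mg/L × 857,000 L = 16,450 g; ÷ 100.1 = 164.4 mol Ca²⁺.
Mass: 164.4 × 147 = 24,160 g.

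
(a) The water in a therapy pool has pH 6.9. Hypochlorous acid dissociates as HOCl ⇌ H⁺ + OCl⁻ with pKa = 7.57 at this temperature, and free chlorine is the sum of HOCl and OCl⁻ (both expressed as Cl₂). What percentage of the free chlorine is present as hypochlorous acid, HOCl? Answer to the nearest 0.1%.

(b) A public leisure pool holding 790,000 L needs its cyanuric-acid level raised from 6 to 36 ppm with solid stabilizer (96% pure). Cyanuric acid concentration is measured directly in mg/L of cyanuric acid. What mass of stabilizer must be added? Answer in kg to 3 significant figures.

(a) [OCl⁻]/[HOCl] = 10^(pH − pKa) = 10^(6.9 − 7.57) = 10^-0.67 = 0.2138.
(a) Fraction as HOCl = 1 / (1 + 0.2138) = 0.8239.

(b) CYA to add: (36 − 6) = 30 mg/L × 790,000 L = 23,700 g cyanuric acid.
(b) At 96% purity: 23,700 / 0.96 = 24,690 g product.

(a) 82.4%; (b) 24.7 kg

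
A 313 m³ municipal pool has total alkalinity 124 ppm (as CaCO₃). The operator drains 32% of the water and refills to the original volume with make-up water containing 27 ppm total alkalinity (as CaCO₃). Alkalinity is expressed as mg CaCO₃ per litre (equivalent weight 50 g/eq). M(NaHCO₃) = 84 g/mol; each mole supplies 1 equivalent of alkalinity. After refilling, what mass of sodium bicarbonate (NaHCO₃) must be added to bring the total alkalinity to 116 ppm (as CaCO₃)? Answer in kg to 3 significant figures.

Volume: 313 m³ = 313,000 L.
After draining 32% and refilling: 124 × 0.68 + 27 × 0.32 = 92.96 ppm.
Deficit to target: 116 − 92.96 = 23.04 mg/L.
As CaCO₃: 23.04 mg/L × 313,000 L = 7212 g; ÷ 50 g/eq ÷ 1 = 144.2 mol NaHCO₃.
Mass: 144.2 × 84 = 12,120 g.

12.1 kg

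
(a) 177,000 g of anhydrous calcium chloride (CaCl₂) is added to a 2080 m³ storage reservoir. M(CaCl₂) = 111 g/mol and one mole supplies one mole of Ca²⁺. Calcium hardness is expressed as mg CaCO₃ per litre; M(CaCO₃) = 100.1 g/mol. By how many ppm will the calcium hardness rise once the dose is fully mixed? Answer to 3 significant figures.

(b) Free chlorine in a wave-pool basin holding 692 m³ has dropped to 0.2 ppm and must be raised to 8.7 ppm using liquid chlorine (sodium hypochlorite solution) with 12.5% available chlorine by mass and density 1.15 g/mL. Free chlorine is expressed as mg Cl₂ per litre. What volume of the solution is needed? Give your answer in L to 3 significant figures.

(a) Volume: 2080 m³ = 2,080,000 L.
(a) Moles of Ca²⁺: 177,000 g ÷ 111 g/mol = 1595 mol.
(a) As CaCO₃: 1595 mol × 100.1 g/mol = 159,600 g.
(a) Rise: 159,600 g / 2,080,000 L × 1000 = 76.74 mg/L.

(b) Volume: 692 m³ = 692,000 L.
(b) Chlorine deficit: 8.7 − 0.2 = 8.5 ppm = 8.5 mg/L as Cl₂.
(b) Cl₂ equivalent needed: 8.5 mg/L × 692,000 L = 5,882,000 mg = 5882 g.
(b) Product at 12.5% available chlorine: 5882 / 0.125 = 47,060 g.
(b) Volume at density 1.15 g/mL: 47,060 g ÷ 1.15 g/mL = 40,920 mL.

(a) 76.7 ppm; (b) 40.9 L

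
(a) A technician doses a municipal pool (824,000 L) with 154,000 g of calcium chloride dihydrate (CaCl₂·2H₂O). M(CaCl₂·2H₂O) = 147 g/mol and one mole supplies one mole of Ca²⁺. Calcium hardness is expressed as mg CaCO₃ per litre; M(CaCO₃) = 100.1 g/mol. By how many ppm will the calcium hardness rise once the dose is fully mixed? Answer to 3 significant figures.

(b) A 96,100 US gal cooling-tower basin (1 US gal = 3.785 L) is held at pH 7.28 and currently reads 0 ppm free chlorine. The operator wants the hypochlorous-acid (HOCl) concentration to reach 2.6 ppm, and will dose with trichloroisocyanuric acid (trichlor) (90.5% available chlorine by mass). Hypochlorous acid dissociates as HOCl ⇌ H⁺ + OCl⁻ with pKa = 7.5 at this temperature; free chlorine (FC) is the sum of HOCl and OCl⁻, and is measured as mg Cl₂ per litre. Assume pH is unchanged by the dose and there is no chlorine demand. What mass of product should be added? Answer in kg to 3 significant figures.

(a) Moles of Ca²⁺: 154,000 g ÷ 147 g/mol = 1048 mol.
(a) As CaCO₃: 1048 mol × 100.1 g/mol = 104,900 g.
(a) Rise: 104,900 g / 824,000 L × 1000 = 127.3 mg/L.

(b) Volume: 96,100 US gal × 3.785 L/gal = 363,738 L.
(b) [OCl⁻]/[HOCl] = 10^(pH − pKa) = 10^(7.28 − 7.5) = 0.6026; fraction as HOCl = 1/(1 + 0.6026) = 0.624.
(b) Free chlorine required for 2.6 ppm HOCl: 2.6 / 0.624 = 4.167 ppm.
(b) FC to add: 4.167 − 0 = 4.167 mg/L as Cl₂.
(b) Cl₂ equivalent: 4.167 mg/L × 363,738 L = 1516 g.
(b) Product at 90.5% available Cl: 1516 / 0.905 = 1675 g.

(a) 127 ppm; (b) 1.67 kg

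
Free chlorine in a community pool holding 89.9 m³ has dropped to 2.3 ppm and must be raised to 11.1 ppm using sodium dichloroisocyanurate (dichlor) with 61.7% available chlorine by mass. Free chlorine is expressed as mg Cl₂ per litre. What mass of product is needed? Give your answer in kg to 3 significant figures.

Volume: 89.9 m³ = 89,900 L.
Chlorine deficit: 11.1 − 2.3 = 8.8 ppm = 8.8 mg/L as Cl₂.
Cl₂ equivalent needed: 8.8 mg/L × 89,900 L = 791,100 mg = 791.1 g.
Product at 61.7% available chlorine: 791.1 / 0.617 = 1282 g.

1.28 kg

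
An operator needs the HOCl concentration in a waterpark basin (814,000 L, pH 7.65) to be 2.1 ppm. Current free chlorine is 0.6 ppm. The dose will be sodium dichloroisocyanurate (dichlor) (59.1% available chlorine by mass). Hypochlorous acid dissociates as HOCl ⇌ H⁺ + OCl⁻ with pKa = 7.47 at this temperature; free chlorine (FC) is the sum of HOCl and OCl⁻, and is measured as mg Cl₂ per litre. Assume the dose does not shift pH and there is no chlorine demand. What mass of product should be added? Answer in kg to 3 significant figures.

[OCl⁻]/[HOCl] = 10^(pH − pKa) = 10^(7.65 − 7.47) = 1.514; fraction as HOCl = 1/(1 + 1.514) = 0.3978.
Free chlorine required for 2.1 ppm HOCl: 2.1 / 0.3978 = 5.278 ppm.
FC to add: 5.278 − 0.6 = 4.678 mg/L as Cl₂.
Cl₂ equivalent: 4.678 mg/L × 814,000 L = 3808 g.
Product at 59.1% available Cl: 3808 / 0.591 = 6444 g.

6.44 kg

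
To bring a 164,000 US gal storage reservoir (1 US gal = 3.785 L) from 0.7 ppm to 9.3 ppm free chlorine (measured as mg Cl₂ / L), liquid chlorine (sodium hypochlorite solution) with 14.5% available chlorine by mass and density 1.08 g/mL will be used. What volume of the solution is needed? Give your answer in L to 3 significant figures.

Volume: 164,000 US gal × 3.785 L/gal = 620,740 L.
Chlorine deficit: 9.3 − 0.7 = 8.6 ppm = 8.6 mg/L as Cl₂.
Cl₂ equivalent needed: 8.6 mg/L × 620,740 L = 5,338,000 mg = 5338 g.
Product at 14.5% available chlorine: 5338 / 0.145 = 36,820 g.
Volume at density 1.08 g/mL: 36,820 g ÷ 1.08 g/mL = 34,090 mL.

34.1 L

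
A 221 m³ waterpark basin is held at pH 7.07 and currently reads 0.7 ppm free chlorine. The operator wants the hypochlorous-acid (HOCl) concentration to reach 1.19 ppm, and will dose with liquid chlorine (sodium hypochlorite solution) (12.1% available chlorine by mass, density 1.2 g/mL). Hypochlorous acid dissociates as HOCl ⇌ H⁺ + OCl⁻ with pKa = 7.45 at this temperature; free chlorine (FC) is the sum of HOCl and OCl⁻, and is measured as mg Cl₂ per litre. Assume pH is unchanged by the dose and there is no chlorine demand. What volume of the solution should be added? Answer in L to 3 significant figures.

Volume: 221 m³ = 221,000 L.
[OCl⁻]/[HOCl] = 10^(pH − pKa) = 10^(7.07 − 7.45) = 0.4169; fraction as HOCl = 1/(1 + 0.4169) = 0.7058.
Free chlorine required for 1.19 ppm HOCl: 1.19 / 0.7058 = 1.686 ppm.
FC to add: 1.686 − 0.7 = 0.9861 mg/L as Cl₂.
Cl₂ equivalent: 0.9861 mg/L × 221,000 L = 217.9 g.
Product at 12.1% available Cl: 217.9 / 0.121 = 1801 g.
Volume: 1801 g ÷ 1.2 g/mL = 1501 mL.

1.50 L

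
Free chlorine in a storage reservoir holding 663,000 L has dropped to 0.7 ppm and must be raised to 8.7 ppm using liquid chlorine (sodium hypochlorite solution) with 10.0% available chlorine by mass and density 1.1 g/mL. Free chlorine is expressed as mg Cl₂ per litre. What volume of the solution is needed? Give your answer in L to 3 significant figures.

48.2 L

Chlorine deficit: 8.7 − 0.7 = 8 ppm = 8 mg/L as Cl₂.
Cl₂ equivalent needed: 8 mg/L × 663,000 L = 5,304,000 mg = 5304 g.
Product at 10.0% available chlorine: 5304 / 0.1 = 53,040 g.
Volume at density 1.1 g/mL: 53,040 g ÷ 1.1 g/mL = 48,220 mL.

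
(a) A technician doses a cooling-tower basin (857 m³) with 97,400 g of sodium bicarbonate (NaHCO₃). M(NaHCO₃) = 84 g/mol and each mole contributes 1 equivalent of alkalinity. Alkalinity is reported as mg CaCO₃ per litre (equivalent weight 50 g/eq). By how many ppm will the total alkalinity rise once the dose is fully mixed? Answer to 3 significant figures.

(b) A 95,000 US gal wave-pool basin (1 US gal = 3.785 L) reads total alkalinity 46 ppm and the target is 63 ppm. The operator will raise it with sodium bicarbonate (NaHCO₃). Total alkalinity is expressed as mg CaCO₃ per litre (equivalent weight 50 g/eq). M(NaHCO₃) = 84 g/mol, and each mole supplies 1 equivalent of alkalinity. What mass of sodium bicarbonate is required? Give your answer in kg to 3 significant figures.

(a) 67.7 ppm; (b) 10.3 kg

(a) Volume: 857 m³ = 857,000 L.
(a) Moles of NaHCO₃: 97,400 g ÷ 84 g/mol = 1160 mol → 1160 eq of alkalinity.
(a) As CaCO₃: 1160 eq × 50 g/eq = 57,980 g.
(a) Rise: 57,980 g / 857,000 L × 1000 = 67.65 mg/L.

(b) Volume: 95,000 US gal × 3.785 L/gal = 359,575 L.
(b) Alkalinity to add: (63 − 46) = 17 mg/L as CaCO₃ × 359,575 L = 6113 g as CaCO₃.
(b) Equivalents: 6113 g ÷ 50 g/eq = 122.3 eq.
(b) NaHCO₃ supplies 1 eq per mole → 122.3 mol.
(b) Mass: 122.3 mol × 84 g/mol = 10,270 g.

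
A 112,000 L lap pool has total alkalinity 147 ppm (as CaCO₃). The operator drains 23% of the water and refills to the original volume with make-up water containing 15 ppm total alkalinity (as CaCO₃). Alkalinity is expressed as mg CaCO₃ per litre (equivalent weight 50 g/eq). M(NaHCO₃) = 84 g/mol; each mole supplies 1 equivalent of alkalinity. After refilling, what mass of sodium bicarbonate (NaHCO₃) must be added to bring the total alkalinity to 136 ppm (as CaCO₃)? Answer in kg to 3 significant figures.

3.64 kg

After draining 23% and refilling: 147 × 0.77 + 15 × 0.23 = 116.64 ppm.
Deficit to target: 136 − 116.64 = 19.36 mg/L.
As CaCO₃: 19.36 mg/L × 112,000 L = 2168 g; ÷ 50 g/eq ÷ 1 = 43.37 mol NaHCO₃.
Mass: 43.37 × 84 = 3643 g.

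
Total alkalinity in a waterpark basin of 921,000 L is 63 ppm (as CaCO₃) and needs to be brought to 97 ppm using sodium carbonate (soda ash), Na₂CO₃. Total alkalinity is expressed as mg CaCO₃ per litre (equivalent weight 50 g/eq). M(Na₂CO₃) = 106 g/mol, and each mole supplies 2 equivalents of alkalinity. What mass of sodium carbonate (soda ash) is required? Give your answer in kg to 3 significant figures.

33.2 kg

Alkalinity to add: (97 − 63) = 34 mg/L as CaCO₃ × 921,000 L = 31,310 g as CaCO₃.
Equivalents: 31,310 g ÷ 50 g/eq = 626.3 eq.
Each mole of Na₂CO₃ supplies 2 eq, so 626.3 / 2 = 313.1 mol.
Mass: 313.1 mol × 106 g/mol = 33,190 g.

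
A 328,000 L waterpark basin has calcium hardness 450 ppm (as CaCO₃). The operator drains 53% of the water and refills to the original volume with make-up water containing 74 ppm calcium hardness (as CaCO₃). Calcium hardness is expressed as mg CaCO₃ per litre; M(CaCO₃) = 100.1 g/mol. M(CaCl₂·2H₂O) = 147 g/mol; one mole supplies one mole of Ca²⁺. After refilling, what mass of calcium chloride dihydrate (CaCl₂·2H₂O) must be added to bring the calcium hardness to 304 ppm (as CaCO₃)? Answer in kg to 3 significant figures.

25.7 kg

After draining 53% and refilling: 450 × 0.47 + 74 × 0.53 = 250.72 ppm.
Deficit to target: 304 − 250.72 = 53.28 mg/L.
As CaCO₃: 53.28 mg/L × 328,000 L = 17,480 g; ÷ 100.1 = 174.6 mol Ca²⁺.
Mass: 174.6 × 147 = 25,660 g.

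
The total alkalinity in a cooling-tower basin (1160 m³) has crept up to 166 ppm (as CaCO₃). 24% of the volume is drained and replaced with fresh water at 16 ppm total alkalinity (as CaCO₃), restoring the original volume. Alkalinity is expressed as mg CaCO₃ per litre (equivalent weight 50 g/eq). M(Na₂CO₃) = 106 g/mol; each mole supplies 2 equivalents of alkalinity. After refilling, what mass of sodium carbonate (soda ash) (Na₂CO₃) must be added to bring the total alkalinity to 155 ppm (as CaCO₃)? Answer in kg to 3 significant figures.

30.7 kg

Volume: 1160 m³ = 1,160,000 L.
After draining 24% and refilling: 166 × 0.76 + 16 × 0.24 = 130 ppm.
Deficit to target: 155 − 130 = 25 mg/L.
As CaCO₃: 25 mg/L × 1,160,000 L = 29,000 g; ÷ 50 g/eq ÷ 2 = 290 mol Na₂CO₃.
Mass: 290 × 106 = 30,740 g.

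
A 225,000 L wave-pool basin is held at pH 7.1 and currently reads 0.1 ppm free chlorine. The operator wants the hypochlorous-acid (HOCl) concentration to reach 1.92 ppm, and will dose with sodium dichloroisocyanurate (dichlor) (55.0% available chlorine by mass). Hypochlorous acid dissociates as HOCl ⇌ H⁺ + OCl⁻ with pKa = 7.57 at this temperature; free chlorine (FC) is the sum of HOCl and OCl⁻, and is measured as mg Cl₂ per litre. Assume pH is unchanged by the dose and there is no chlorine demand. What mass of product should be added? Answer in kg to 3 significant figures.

1.01 kg

[OCl⁻]/[HOCl] = 10^(pH − pKa) = 10^(7.1 − 7.57) = 0.3388; fraction as HOCl = 1/(1 + 0.3388) = 0.7469.
Free chlorine required for 1.92 ppm HOCl: 1.92 / 0.7469 = 2.571 ppm.
FC to add: 2.571 − 0.1 = 2.471 mg/L as Cl₂.
Cl₂ equivalent: 2.471 mg/L × 225,000 L = 555.9 g.
Product at 55.0% available Cl: 555.9 / 0.55 = 1011 g.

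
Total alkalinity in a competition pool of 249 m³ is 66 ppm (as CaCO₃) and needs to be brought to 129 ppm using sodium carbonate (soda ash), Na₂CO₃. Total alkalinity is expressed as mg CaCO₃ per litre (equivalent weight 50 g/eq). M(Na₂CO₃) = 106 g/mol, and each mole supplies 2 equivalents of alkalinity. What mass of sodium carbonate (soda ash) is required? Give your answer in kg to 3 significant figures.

16.6 kg

Volume: 249 m³ = 249,000 L.
Alkalinity to add: (129 − 66) = 63 mg/L as CaCO₃ × 249,000 L = 15,690 g as CaCO₃.
Equivalents: 15,690 g ÷ 50 g/eq = 313.7 eq.
Each mole of Na₂CO₃ supplies 2 eq, so 313.7 / 2 = 156.9 mol.
Mass: 156.9 mol × 106 g/mol = 16,630 g.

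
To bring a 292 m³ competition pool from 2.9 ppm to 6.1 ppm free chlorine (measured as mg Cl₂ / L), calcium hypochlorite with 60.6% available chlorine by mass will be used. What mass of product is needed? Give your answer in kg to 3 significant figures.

1.54 kg

Volume: 292 m³ = 292,000 L.
Chlorine deficit: 6.1 − 2.9 = 3.2 ppm = 3.2 mg/L as Cl₂.
Cl₂ equivalent needed: 3.2 mg/L × 292,000 L = 934,400 mg = 934.4 g.
Product at 60.6% available chlorine: 934.4 / 0.606 = 1542 g.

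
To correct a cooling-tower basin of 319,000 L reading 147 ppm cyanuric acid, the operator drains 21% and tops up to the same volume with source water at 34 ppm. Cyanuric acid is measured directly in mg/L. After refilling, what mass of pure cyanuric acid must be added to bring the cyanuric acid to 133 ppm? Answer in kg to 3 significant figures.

3.10 kg

After draining 21% and refilling: 147 × 0.79 + 34 × 0.21 = 123.27 ppm.
Deficit to target: 133 − 123.27 = 9.73 mg/L.
Mass: 9.73 mg/L × 319,000 L = 3104 g cyanuric acid.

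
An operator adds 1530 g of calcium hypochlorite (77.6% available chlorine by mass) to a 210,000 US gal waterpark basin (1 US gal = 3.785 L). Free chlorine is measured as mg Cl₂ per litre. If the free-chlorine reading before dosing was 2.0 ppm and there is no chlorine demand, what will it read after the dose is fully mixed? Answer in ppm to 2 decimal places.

3.49 ppm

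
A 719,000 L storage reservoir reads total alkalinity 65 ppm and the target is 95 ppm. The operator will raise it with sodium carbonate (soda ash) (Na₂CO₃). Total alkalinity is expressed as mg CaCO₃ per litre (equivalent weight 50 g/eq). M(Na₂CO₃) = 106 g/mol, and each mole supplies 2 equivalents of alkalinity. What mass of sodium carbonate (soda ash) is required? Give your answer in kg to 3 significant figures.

Alkalinity to add: (95 − 65) = 30 mg/L as CaCO₃ × 719,000 L = 21,570 g as CaCO₃.
Equivalents: 21,570 g ÷ 50 g/eq = 431.4 eq.
Each mole of Na₂CO₃ supplies 2 eq, so 431.4 / 2 = 215.7 mol.
Mass: 215.7 mol × 106 g/mol = 22,860 g.

22.9 kg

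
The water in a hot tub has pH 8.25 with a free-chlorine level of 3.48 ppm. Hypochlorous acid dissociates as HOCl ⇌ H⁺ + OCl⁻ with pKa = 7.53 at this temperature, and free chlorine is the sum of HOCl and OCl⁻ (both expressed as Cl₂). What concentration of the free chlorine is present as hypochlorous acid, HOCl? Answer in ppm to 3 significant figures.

0.557 ppm

[OCl⁻]/[HOCl] = 10^(pH − pKa) = 10^(8.25 − 7.53) = 10^0.72 = 5.248.
Fraction as HOCl = 1 / (1 + 5.248) = 0.16.
HOCl = 0.16 × 3.48 ppm = 0.557 ppm.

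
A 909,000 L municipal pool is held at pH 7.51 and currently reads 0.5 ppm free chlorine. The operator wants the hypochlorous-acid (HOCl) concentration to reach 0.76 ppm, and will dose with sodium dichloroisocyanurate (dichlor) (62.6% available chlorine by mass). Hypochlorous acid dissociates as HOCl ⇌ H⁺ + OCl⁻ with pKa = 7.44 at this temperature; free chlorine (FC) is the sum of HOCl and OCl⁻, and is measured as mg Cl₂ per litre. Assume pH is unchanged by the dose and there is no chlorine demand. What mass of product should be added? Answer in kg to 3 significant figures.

1.67 kg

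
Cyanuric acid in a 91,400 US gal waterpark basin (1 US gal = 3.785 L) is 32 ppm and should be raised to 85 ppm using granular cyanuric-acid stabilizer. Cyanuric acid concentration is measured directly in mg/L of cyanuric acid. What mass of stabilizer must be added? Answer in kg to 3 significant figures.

18.3 kg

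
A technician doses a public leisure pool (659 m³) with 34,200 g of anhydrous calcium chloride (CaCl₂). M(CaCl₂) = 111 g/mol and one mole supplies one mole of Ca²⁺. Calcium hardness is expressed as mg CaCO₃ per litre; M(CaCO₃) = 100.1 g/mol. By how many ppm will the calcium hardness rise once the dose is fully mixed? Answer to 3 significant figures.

Volume: 659 m³ = 659,000 L.
Moles of Ca²⁺: 34,200 g ÷ 111 g/mol = 308.1 mol.
As CaCO₃: 308.1 mol × 100.1 g/mol = 30,840 g.
Rise: 30,840 g / 659,000 L × 1000 = 46.8 mg/L.

46.8 ppm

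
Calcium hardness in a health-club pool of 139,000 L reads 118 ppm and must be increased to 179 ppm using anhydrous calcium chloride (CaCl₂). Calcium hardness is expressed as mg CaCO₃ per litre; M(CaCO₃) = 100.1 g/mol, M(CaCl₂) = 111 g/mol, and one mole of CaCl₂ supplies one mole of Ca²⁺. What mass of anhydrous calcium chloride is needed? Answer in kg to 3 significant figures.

Hardness to add: (179 − 118) = 61 mg/L as CaCO₃ × 139,000 L = 8479 g as CaCO₃.
Moles of Ca²⁺ (1 mol Ca²⁺ ≡ 1 mol CaCO₃): 8479 / 100.1 g/mol = 84.71 mol.
Mass of CaCl₂: 84.71 × 111 = 9402 g.

9.40 kg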